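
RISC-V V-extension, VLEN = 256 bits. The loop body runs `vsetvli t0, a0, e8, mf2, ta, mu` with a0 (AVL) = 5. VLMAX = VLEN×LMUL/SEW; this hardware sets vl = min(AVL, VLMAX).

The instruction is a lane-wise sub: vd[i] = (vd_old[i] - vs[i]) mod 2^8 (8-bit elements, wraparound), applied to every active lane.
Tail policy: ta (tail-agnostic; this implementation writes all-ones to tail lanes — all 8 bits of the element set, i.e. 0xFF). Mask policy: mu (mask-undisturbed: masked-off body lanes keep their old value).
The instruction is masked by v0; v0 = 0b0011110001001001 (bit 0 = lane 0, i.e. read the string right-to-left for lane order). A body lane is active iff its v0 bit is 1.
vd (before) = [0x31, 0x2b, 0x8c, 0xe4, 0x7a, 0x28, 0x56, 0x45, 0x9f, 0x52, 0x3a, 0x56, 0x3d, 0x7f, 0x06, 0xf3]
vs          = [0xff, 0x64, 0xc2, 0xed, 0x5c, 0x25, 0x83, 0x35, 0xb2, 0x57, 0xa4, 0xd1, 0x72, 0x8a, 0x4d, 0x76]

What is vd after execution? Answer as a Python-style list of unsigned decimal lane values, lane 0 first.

VLMAX = VLEN×LMUL/SEW = 256×1/2/8 = 16
AVL=5 ≤ VLMAX=16, so vl = 5
lane  0: sub(0x31,0xff) ⇒ 0x32
lane  1: mask-off/keep ⇒ 0x2b
lane  2: mask-off/keep ⇒ 0x8c
lane  3: sub(0xe4,0xed) ⇒ 0xf7
lane  4: mask-off/keep ⇒ 0x7a
lane  5: tail/ones ⇒ 0xff
lane  6: tail/ones ⇒ 0xff
lane  7: tail/ones ⇒ 0xff
lane  8: tail/ones ⇒ 0xff
lane  9: tail/ones ⇒ 0xff
lane 10: tail/ones ⇒ 0xff
lane 11: tail/ones ⇒ 0xff
lane 12: tail/ones ⇒ 0xff
lane 13: tail/ones ⇒ 0xff
lane 14: tail/ones ⇒ 0xff
lane 15: tail/ones ⇒ 0xff

vd = [50, 43, 140, 247, 122, 255, 255, 255, 255, 255, 255, 255, 255, 255, 255, 255]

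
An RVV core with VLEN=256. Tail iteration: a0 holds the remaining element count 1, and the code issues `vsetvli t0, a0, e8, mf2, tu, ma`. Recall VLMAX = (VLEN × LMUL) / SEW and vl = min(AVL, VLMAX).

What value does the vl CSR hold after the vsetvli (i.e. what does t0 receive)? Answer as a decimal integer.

VLMAX = VLEN×LMUL/SEW = 256×1/2/8 = 16
vl = min(AVL, VLMAX) = min(1, 16) = 1

vl = 1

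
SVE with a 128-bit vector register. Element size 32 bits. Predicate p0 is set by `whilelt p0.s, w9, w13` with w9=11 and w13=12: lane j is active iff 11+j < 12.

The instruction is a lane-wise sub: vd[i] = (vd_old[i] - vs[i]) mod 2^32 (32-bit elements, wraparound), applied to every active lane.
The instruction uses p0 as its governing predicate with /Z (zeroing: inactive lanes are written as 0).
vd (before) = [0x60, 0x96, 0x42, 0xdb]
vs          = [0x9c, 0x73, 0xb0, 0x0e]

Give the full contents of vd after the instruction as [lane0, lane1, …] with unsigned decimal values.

register lanes = 128/32 = 4
whilelt: lane j active iff 11+j < 12 → j < 1 → 1 active
vd[0] sub(0x60,0x9c) -> 0xffffffc4
vd[1] tail/zero -> 0x00
vd[2] tail/zero -> 0x00
vd[3] tail/zero -> 0x00

vd = [4294967236, 0, 0, 0]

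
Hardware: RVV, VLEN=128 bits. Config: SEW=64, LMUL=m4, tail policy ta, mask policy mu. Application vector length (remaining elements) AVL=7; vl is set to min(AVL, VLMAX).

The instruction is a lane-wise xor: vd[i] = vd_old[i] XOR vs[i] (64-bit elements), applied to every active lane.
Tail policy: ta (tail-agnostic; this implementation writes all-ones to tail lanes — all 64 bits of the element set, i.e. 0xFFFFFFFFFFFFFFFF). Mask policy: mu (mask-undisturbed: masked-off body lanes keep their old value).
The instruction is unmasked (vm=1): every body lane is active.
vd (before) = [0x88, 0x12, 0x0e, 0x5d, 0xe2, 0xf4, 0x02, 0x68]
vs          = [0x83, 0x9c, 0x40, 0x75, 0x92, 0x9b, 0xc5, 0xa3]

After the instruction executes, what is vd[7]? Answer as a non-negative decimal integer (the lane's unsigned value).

lanes per group: 128·4/64 = 8
AVL=7 ≤ VLMAX=8, so vl = 7
lane  0: xor(0x88,0x83) ⇒ 0x0b
lane  1: xor(0x12,0x9c) ⇒ 0x8e
lane  2: xor(0x0e,0x40) ⇒ 0x4e
lane  3: xor(0x5d,0x75) ⇒ 0x28
lane  4: xor(0xe2,0x92) ⇒ 0x70
lane  5: xor(0xf4,0x9b) ⇒ 0x6f
lane  6: xor(0x02,0xc5) ⇒ 0xc7
lane  7: tail/ones ⇒ 0xffffffffffffffff

vd[7] = 18446744073709551615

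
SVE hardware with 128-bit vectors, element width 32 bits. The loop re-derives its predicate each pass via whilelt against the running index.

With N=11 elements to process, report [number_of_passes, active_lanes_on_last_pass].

[iterations, last_vl] = [3, 3]

128-bit reg / 32-bit elem → 4 lanes
iterations = ceil(11/4) = 3; final-pass vl = 3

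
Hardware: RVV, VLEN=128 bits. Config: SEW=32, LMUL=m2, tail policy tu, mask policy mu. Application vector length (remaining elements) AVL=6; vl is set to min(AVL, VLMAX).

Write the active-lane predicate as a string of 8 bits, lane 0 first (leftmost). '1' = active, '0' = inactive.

VLMAX = (128 × 2) / 32 = 8 lanes
AVL=6 ≤ VLMAX=8, so vl = 6
bits (lane 0 leftmost): 11111100

predicate = 11111100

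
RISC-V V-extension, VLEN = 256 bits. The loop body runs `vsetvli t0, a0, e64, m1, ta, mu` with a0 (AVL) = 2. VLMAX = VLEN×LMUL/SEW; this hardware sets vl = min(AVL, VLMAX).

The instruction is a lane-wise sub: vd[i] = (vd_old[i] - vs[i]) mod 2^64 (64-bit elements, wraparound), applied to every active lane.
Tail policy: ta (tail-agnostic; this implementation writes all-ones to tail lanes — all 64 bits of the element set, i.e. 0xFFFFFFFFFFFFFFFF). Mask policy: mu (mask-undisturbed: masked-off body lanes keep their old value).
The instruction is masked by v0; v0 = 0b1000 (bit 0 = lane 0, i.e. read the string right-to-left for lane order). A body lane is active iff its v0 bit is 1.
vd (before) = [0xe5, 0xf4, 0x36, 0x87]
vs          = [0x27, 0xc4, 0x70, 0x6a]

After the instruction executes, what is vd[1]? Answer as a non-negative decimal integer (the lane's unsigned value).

vd[1] = 244

VLMAX = (256 × 1) / 64 = 4 lanes
AVL=2 ≤ VLMAX=4, so vl = 2
lane  0: mask-off/keep ⇒ 0xe5
lane  1: mask-off/keep ⇒ 0xf4
lane  2: tail/ones ⇒ 0xffffffffffffffff
lane  3: tail/ones ⇒ 0xffffffffffffffff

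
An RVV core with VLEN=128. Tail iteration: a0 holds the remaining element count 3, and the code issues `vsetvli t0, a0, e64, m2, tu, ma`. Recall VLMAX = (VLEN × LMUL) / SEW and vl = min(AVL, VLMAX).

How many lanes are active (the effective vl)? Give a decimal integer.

vl = 3

VLMAX = VLEN×LMUL/SEW = 128×2/64 = 4
AVL=3 ≤ VLMAX=4, so vl = 3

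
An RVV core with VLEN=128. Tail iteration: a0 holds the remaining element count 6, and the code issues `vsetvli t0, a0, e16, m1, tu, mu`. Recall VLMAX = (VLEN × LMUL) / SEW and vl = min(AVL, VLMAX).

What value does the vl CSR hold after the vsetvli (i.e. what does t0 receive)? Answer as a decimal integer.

lanes per group: 128·1/16 = 8
vl ← min(6, 8) = 6

vl = 6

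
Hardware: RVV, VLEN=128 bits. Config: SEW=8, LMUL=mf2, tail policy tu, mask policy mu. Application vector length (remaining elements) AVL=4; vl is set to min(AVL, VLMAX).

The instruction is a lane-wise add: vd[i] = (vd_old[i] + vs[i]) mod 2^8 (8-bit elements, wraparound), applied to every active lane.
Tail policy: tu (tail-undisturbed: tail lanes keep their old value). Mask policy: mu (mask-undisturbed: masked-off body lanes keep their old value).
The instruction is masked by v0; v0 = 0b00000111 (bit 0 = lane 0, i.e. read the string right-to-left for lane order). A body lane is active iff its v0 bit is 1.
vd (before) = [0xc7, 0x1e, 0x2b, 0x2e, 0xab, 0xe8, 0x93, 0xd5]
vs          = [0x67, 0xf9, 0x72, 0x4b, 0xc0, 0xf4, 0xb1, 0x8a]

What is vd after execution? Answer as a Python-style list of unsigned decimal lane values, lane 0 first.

lanes per group: 128·1/2/8 = 8
vl = min(AVL, VLMAX) = min(4, 8) = 4
[0] add(0xc7,0x67) = 0x2e
[1] add(0x1e,0xf9) = 0x17
[2] add(0x2b,0x72) = 0x9d
[3] mask-off/keep = 0x2e
[4] tail/keep = 0xab
[5] tail/keep = 0xe8
[6] tail/keep = 0x93
[7] tail/keep = 0xd5

vd = [46, 23, 157, 46, 171, 232, 147, 213]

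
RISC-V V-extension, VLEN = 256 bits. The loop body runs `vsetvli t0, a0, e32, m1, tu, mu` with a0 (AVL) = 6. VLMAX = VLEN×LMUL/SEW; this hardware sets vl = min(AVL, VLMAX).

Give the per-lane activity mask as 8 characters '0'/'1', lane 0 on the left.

predicate = 11111100

lanes per group: 256·1/32 = 8
AVL=6 ≤ VLMAX=8, so vl = 6
bits (lane 0 leftmost): 11111100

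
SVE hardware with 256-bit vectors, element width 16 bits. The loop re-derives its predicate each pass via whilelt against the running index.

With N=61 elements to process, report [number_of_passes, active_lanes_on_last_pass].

lane count: 256 div 16 = 16
iterations = ceil(61/16) = 4; final-pass vl = 13

[iterations, last_vl] = [4, 13]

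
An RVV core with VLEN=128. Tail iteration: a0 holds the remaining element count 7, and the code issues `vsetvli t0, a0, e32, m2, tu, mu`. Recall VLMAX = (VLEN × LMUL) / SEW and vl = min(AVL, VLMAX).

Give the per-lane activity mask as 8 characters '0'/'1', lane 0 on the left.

predicate = 11111110

lanes per group: 128·2/32 = 8
vl ← min(7, 8) = 7
bits (lane 0 leftmost): 11111110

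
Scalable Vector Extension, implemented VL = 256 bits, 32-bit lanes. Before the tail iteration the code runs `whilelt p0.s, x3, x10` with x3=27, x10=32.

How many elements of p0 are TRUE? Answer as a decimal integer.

vl = 5

register lanes = 256/32 = 8
p0[j] = (27+j < 32); true for j=0..4 → 5 lanes set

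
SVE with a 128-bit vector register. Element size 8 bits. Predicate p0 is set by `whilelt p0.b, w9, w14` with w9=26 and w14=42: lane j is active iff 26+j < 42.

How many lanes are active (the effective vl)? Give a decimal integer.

vl = 16

register lanes = 128/8 = 16
p0[j] = (26+j < 42); true for j=0..15 → 16 lanes set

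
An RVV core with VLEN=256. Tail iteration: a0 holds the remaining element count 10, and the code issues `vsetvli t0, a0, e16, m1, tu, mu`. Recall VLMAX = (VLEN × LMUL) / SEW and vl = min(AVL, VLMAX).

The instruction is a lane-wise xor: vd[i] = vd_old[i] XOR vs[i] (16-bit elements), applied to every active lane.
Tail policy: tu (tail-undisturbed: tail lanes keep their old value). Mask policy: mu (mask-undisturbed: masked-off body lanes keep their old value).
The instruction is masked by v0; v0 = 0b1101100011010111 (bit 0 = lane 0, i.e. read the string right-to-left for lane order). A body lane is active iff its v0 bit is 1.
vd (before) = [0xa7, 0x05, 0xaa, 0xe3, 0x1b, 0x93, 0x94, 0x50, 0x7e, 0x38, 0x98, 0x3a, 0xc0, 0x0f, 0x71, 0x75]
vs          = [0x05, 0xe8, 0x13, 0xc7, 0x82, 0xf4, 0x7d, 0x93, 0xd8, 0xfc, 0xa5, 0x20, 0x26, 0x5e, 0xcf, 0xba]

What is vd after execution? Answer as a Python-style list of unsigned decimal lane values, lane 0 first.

vd = [162, 237, 185, 227, 153, 147, 233, 195, 126, 56, 152, 58, 192, 15, 113, 117]

lanes per group: 256·1/16 = 16
vl ← min(10, 16) = 10
vd[0] xor(0xa7,0x05) -> 0xa2
vd[1] xor(0x05,0xe8) -> 0xed
vd[2] xor(0xaa,0x13) -> 0xb9
vd[3] mask-off/keep -> 0xe3
vd[4] xor(0x1b,0x82) -> 0x99
vd[5] mask-off/keep -> 0x93
vd[6] xor(0x94,0x7d) -> 0xe9
vd[7] xor(0x50,0x93) -> 0xc3
vd[8] mask-off/keep -> 0x7e
vd[9] mask-off/keep -> 0x38
vd[10] tail/keep -> 0x98
vd[11] tail/keep -> 0x3a
vd[12] tail/keep -> 0xc0
vd[13] tail/keep -> 0x0f
vd[14] tail/keep -> 0x71
vd[15] tail/keep -> 0x75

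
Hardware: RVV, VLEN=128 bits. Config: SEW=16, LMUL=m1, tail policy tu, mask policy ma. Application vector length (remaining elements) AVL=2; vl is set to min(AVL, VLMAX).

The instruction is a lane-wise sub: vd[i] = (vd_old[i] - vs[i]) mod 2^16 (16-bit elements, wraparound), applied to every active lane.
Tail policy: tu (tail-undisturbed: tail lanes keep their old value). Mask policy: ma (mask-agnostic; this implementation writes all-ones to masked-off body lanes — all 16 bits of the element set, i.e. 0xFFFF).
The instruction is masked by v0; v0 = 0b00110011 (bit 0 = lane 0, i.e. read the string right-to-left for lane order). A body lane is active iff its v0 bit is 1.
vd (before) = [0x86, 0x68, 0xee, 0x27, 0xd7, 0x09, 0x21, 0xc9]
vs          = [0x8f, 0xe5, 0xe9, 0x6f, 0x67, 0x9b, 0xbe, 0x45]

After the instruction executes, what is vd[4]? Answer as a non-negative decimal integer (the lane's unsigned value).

vd[4] = 215

VLMAX = VLEN×LMUL/SEW = 128×1/16 = 8
vl ← min(2, 8) = 2
lane  0: sub(0x86,0x8f) ⇒ 0xfff7
lane  1: sub(0x68,0xe5) ⇒ 0xff83
lane  2: tail/keep ⇒ 0xee
lane  3: tail/keep ⇒ 0x27
lane  4: tail/keep ⇒ 0xd7
lane  5: tail/keep ⇒ 0x09
lane  6: tail/keep ⇒ 0x21
lane  7: tail/keep ⇒ 0xc9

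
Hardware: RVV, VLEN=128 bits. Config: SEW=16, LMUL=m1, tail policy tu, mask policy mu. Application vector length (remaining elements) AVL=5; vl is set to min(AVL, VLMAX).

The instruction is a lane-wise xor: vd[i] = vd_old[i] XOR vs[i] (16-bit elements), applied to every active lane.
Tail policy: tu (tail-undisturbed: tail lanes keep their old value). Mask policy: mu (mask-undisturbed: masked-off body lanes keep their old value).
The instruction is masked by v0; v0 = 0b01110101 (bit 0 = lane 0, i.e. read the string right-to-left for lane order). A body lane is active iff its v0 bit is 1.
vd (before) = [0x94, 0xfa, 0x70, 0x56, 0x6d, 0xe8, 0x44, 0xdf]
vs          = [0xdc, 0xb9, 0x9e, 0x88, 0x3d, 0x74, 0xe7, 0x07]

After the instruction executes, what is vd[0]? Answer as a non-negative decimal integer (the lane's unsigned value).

VLMAX = (128 × 1) / 16 = 8 lanes
AVL=5 ≤ VLMAX=8, so vl = 5
lane  0: xor(0x94,0xdc) ⇒ 0x48
lane  1: mask-off/keep ⇒ 0xfa
lane  2: xor(0x70,0x9e) ⇒ 0xee
lane  3: mask-off/keep ⇒ 0x56
lane  4: xor(0x6d,0x3d) ⇒ 0x50
lane  5: tail/keep ⇒ 0xe8
lane  6: tail/keep ⇒ 0x44
lane  7: tail/keep ⇒ 0xdf

vd[0] = 72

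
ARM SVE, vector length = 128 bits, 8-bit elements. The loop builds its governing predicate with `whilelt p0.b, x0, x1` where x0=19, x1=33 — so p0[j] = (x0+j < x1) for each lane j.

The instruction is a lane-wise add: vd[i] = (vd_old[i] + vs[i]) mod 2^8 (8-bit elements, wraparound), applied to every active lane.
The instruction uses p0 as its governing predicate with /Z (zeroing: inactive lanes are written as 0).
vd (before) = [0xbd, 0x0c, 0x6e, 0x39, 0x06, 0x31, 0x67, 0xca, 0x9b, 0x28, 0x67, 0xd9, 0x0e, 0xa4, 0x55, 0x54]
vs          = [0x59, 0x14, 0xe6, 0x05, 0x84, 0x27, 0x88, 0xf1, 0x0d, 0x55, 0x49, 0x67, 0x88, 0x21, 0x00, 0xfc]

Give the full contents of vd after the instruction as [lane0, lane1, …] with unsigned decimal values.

register lanes = 128/8 = 16
active while 19+j < 33, i.e. j ∈ [0,14) capped at 16 ⇒ 14
lane  0: add(0xbd,0x59) ⇒ 0x16
lane  1: add(0x0c,0x14) ⇒ 0x20
lane  2: add(0x6e,0xe6) ⇒ 0x54
lane  3: add(0x39,0x05) ⇒ 0x3e
lane  4: add(0x06,0x84) ⇒ 0x8a
lane  5: add(0x31,0x27) ⇒ 0x58
lane  6: add(0x67,0x88) ⇒ 0xef
lane  7: add(0xca,0xf1) ⇒ 0xbb
lane  8: add(0x9b,0x0d) ⇒ 0xa8
lane  9: add(0x28,0x55) ⇒ 0x7d
lane 10: add(0x67,0x49) ⇒ 0xb0
lane 11: add(0xd9,0x67) ⇒ 0x40
lane 12: add(0x0e,0x88) ⇒ 0x96
lane 13: add(0xa4,0x21) ⇒ 0xc5
lane 14: tail/zero ⇒ 0x00
lane 15: tail/zero ⇒ 0x00

vd = [22, 32, 84, 62, 138, 88, 239, 187, 168, 125, 176, 64, 150, 197, 0, 0]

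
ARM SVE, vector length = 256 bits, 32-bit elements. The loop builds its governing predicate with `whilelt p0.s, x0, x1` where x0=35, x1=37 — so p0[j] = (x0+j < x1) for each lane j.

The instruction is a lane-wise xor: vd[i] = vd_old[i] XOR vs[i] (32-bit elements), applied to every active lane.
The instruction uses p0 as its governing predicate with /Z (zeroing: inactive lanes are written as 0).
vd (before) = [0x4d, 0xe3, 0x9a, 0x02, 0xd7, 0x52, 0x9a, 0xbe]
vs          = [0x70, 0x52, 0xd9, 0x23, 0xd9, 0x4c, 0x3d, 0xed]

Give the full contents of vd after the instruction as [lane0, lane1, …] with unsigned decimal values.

vd = [61, 177, 0, 0, 0, 0, 0, 0]

register lanes = 256/32 = 8
whilelt: lane j active iff 35+j < 37 → j < 2 → 2 active
  i=0: xor(0x4d,0x70) → 61
  i=1: xor(0xe3,0x52) → 177
  i=2: tail/zero → 0
  i=3: tail/zero → 0
  i=4: tail/zero → 0
  i=5: tail/zero → 0
  i=6: tail/zero → 0
  i=7: tail/zero → 0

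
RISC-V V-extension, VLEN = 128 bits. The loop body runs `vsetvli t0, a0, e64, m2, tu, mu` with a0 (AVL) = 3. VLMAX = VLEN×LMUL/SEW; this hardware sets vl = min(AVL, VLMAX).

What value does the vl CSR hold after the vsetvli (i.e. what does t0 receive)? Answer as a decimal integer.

vl = 3

lanes per group: 128·2/64 = 4
AVL=3 ≤ VLMAX=4, so vl = 3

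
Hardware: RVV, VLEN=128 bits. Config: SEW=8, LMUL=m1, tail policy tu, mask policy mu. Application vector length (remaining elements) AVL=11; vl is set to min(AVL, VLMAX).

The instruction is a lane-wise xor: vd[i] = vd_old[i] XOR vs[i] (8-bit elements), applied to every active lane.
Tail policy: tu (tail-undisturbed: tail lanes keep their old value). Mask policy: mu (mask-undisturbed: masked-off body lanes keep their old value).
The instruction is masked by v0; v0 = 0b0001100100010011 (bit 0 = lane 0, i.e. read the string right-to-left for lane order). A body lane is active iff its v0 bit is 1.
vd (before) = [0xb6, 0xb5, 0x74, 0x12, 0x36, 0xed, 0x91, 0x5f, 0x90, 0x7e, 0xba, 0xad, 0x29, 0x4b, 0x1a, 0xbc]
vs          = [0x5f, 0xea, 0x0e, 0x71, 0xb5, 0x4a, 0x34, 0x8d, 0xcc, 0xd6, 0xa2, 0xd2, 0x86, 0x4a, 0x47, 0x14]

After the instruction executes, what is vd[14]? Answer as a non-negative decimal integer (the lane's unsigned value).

vd[14] = 26

VLMAX = VLEN×LMUL/SEW = 128×1/8 = 16
vl ← min(11, 16) = 11
vd[0] xor(0xb6,0x5f) -> 0xe9
vd[1] xor(0xb5,0xea) -> 0x5f
vd[2] mask-off/keep -> 0x74
vd[3] mask-off/keep -> 0x12
vd[4] xor(0x36,0xb5) -> 0x83
vd[5] mask-off/keep -> 0xed
vd[6] mask-off/keep -> 0x91
vd[7] mask-off/keep -> 0x5f
vd[8] xor(0x90,0xcc) -> 0x5c
vd[9] mask-off/keep -> 0x7e
vd[10] mask-off/keep -> 0xba
vd[11] tail/keep -> 0xad
vd[12] tail/keep -> 0x29
vd[13] tail/keep -> 0x4b
vd[14] tail/keep -> 0x1a
vd[15] tail/keep -> 0xbc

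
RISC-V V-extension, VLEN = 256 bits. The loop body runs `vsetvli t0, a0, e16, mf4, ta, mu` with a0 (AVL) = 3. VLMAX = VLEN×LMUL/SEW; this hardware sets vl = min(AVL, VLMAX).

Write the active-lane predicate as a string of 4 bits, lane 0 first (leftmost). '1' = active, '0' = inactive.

predicate = 1110

VLMAX = VLEN×LMUL/SEW = 256×1/4/16 = 4
vl ← min(3, 4) = 3
bits (lane 0 leftmost): 1110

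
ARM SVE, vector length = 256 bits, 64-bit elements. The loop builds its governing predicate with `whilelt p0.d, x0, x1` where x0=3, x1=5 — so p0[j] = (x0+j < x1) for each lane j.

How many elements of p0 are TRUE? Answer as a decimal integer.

vl = 2

lane count: 256 div 64 = 4
p0[j] = (3+j < 5); true for j=0..1 → 2 lanes set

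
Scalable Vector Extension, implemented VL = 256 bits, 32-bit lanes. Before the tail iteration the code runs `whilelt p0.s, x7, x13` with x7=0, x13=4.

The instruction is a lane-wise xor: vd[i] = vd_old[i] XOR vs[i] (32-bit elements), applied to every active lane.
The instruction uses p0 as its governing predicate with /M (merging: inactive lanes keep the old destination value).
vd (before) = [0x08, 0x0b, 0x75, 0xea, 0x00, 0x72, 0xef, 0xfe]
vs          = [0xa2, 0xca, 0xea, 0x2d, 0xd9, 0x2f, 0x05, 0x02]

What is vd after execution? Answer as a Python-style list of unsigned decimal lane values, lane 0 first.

register lanes = 256/32 = 8
active while 0+j < 4, i.e. j ∈ [0,4) capped at 8 ⇒ 4
vd[0] xor(0x08,0xa2) -> 0xaa
vd[1] xor(0x0b,0xca) -> 0xc1
vd[2] xor(0x75,0xea) -> 0x9f
vd[3] xor(0xea,0x2d) -> 0xc7
vd[4] tail/keep -> 0x00
vd[5] tail/keep -> 0x72
vd[6] tail/keep -> 0xef
vd[7] tail/keep -> 0xfe

vd = [170, 193, 159, 199, 0, 114, 239, 254]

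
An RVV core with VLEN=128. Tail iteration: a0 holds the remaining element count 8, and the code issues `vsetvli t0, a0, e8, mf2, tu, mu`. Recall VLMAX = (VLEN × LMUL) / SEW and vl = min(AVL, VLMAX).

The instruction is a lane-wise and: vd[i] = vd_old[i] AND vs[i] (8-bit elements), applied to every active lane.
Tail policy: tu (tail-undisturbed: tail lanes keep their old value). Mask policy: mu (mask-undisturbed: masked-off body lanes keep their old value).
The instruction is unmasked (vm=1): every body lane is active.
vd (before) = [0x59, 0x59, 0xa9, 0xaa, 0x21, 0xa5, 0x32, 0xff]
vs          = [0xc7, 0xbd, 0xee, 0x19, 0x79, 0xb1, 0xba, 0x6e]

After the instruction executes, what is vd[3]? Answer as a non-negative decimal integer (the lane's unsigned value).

VLMAX = VLEN×LMUL/SEW = 128×1/2/8 = 8
vl = min(AVL, VLMAX) = min(8, 8) = 8
  i=0: and(0x59,0xc7) → 65
  i=1: and(0x59,0xbd) → 25
  i=2: and(0xa9,0xee) → 168
  i=3: and(0xaa,0x19) → 8
  i=4: and(0x21,0x79) → 33
  i=5: and(0xa5,0xb1) → 161
  i=6: and(0x32,0xba) → 50
  i=7: and(0xff,0x6e) → 110

vd[3] = 8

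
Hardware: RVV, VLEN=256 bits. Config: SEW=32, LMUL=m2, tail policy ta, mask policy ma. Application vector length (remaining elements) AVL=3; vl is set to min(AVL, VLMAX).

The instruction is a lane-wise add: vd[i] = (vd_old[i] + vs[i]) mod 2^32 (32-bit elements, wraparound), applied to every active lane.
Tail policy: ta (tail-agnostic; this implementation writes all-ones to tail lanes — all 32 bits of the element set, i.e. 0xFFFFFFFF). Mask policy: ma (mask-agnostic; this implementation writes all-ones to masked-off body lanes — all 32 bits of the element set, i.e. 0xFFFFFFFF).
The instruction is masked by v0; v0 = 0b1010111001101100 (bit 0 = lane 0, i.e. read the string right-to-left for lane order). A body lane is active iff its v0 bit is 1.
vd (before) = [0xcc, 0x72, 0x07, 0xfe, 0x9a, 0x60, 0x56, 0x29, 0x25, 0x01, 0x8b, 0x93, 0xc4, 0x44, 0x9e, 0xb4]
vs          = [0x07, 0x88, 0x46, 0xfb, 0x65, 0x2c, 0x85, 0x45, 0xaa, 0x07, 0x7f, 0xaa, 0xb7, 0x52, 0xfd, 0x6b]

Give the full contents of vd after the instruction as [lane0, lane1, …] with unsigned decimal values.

VLMAX = VLEN×LMUL/SEW = 256×2/32 = 16
AVL=3 ≤ VLMAX=16, so vl = 3
[0] mask-off/ones = 0xffffffff
[1] mask-off/ones = 0xffffffff
[2] add(0x07,0x46) = 0x4d
[3] tail/ones = 0xffffffff
[4] tail/ones = 0xffffffff
[5] tail/ones = 0xffffffff
[6] tail/ones = 0xffffffff
[7] tail/ones = 0xffffffff
[8] tail/ones = 0xffffffff
[9] tail/ones = 0xffffffff
[10] tail/ones = 0xffffffff
[11] tail/ones = 0xffffffff
[12] tail/ones = 0xffffffff
[13] tail/ones = 0xffffffff
[14] tail/ones = 0xffffffff
[15] tail/ones = 0xffffffff

vd = [4294967295, 4294967295, 77, 4294967295, 4294967295, 4294967295, 4294967295, 4294967295, 4294967295, 4294967295, 4294967295, 4294967295, 4294967295, 4294967295, 4294967295, 4294967295]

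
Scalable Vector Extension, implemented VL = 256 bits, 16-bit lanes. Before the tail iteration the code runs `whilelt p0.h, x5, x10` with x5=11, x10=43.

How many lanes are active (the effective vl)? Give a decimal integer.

lane count: 256 div 16 = 16
active while 11+j < 43, i.e. j ∈ [0,32) capped at 16 ⇒ 16

vl = 16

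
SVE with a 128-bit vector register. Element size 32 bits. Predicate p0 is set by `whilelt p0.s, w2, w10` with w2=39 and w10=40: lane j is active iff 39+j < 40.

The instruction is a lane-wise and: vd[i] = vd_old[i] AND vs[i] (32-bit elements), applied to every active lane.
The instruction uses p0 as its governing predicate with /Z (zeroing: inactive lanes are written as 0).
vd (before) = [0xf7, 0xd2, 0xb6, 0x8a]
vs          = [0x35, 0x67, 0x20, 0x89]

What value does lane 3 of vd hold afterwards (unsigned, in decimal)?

128-bit reg / 32-bit elem → 4 lanes
p0[j] = (39+j < 40); true for j=0..0 → 1 lanes set
  i=0: and(0xf7,0x35) → 53
  i=1: tail/zero → 0
  i=2: tail/zero → 0
  i=3: tail/zero → 0

vd[3] = 0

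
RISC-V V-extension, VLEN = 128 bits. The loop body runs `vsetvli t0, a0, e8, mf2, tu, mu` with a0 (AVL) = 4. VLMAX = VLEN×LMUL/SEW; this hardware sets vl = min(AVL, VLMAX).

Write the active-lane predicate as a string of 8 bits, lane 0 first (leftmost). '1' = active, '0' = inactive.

VLMAX = VLEN×LMUL/SEW = 128×1/2/8 = 8
vl = min(AVL, VLMAX) = min(4, 8) = 4
bits (lane 0 leftmost): 11110000

predicate = 11110000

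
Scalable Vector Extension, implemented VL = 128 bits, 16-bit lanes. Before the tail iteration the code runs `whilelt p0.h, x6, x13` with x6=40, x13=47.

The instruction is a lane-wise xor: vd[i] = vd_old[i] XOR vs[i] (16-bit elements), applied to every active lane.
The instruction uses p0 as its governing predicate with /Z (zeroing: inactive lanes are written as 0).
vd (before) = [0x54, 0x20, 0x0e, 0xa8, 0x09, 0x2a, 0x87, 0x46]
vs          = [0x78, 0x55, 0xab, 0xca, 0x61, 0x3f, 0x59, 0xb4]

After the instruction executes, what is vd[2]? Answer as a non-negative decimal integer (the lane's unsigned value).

lane count: 128 div 16 = 8
p0[j] = (40+j < 47); true for j=0..6 → 7 lanes set
vd[0] xor(0x54,0x78) -> 0x2c
vd[1] xor(0x20,0x55) -> 0x75
vd[2] xor(0x0e,0xab) -> 0xa5
vd[3] xor(0xa8,0xca) -> 0x62
vd[4] xor(0x09,0x61) -> 0x68
vd[5] xor(0x2a,0x3f) -> 0x15
vd[6] xor(0x87,0x59) -> 0xde
vd[7] tail/zero -> 0x00

vd[2] = 165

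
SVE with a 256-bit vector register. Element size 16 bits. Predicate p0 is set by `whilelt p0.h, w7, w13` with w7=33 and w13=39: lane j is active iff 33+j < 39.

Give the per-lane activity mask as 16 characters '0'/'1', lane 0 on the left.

lane count: 256 div 16 = 16
whilelt: lane j active iff 33+j < 39 → j < 6 → 6 active
bits (lane 0 leftmost): 1111110000000000

predicate = 1111110000000000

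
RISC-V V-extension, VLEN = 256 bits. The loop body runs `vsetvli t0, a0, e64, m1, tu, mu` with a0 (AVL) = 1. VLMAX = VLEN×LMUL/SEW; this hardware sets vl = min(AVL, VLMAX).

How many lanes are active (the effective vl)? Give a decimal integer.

vl = 1

VLMAX = (256 × 1) / 64 = 4 lanes
vl ← min(1, 4) = 1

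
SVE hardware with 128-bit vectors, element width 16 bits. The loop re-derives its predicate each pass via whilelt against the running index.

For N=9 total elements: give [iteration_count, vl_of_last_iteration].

lane count: 128 div 16 = 8
N=9: ⌈9/8⌉ = 2 iters; last vl = 9 − 1×8 = 1

[iterations, last_vl] = [2, 1]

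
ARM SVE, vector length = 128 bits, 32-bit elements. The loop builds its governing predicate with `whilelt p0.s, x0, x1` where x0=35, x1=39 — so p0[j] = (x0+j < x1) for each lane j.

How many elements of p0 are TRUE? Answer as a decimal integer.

vl = 4

lane count: 128 div 32 = 4
p0[j] = (35+j < 39); true for j=0..3 → 4 lanes set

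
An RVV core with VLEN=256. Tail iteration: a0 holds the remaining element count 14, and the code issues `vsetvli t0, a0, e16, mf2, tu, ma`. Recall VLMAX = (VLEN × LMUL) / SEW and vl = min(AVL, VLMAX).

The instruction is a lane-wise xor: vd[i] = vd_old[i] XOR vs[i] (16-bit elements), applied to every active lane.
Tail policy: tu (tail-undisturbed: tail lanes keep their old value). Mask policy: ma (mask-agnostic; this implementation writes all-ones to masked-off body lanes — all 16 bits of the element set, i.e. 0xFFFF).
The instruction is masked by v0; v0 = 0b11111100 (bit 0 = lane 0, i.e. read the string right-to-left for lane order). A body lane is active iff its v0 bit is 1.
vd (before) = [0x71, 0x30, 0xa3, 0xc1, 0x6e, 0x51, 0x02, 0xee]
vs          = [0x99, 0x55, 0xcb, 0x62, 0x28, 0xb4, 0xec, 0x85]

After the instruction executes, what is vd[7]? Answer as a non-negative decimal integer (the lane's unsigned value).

vd[7] = 107

VLMAX = (256 × 1/2) / 16 = 8 lanes
vl ← min(14, 8) = 8
lane  0: mask-off/ones ⇒ 0xffff
lane  1: mask-off/ones ⇒ 0xffff
lane  2: xor(0xa3,0xcb) ⇒ 0x68
lane  3: xor(0xc1,0x62) ⇒ 0xa3
lane  4: xor(0x6e,0x28) ⇒ 0x46
lane  5: xor(0x51,0xb4) ⇒ 0xe5
lane  6: xor(0x02,0xec) ⇒ 0xee
lane  7: xor(0xee,0x85) ⇒ 0x6b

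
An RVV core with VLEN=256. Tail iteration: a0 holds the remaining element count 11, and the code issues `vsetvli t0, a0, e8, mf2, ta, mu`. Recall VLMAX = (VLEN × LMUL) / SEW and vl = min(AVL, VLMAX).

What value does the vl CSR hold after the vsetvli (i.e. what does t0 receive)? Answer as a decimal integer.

vl = 11

VLMAX = VLEN×LMUL/SEW = 256×1/2/8 = 16
vl ← min(11, 16) = 11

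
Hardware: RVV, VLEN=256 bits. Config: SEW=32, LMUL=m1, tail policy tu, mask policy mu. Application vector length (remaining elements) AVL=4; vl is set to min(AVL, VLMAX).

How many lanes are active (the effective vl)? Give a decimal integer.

vl = 4

VLMAX = VLEN×LMUL/SEW = 256×1/32 = 8
vl = min(AVL, VLMAX) = min(4, 8) = 4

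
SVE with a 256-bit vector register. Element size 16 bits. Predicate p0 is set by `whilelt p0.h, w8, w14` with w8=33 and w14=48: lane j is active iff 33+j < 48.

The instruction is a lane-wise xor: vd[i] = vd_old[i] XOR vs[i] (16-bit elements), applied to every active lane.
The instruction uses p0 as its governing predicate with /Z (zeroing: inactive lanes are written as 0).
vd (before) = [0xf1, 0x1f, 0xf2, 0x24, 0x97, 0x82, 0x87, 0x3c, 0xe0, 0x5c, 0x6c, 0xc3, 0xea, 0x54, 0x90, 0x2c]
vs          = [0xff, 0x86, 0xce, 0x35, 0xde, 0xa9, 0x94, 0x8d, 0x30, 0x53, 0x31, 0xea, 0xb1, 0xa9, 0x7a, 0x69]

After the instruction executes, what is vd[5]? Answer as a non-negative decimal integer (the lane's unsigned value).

register lanes = 256/16 = 16
whilelt: lane j active iff 33+j < 48 → j < 15 → 15 active
[0] xor(0xf1,0xff) = 0x0e
[1] xor(0x1f,0x86) = 0x99
[2] xor(0xf2,0xce) = 0x3c
[3] xor(0x24,0x35) = 0x11
[4] xor(0x97,0xde) = 0x49
[5] xor(0x82,0xa9) = 0x2b
[6] xor(0x87,0x94) = 0x13
[7] xor(0x3c,0x8d) = 0xb1
[8] xor(0xe0,0x30) = 0xd0
[9] xor(0x5c,0x53) = 0x0f
[10] xor(0x6c,0x31) = 0x5d
[11] xor(0xc3,0xea) = 0x29
[12] xor(0xea,0xb1) = 0x5b
[13] xor(0x54,0xa9) = 0xfd
[14] xor(0x90,0x7a) = 0xea
[15] tail/zero = 0x00

vd[5] = 43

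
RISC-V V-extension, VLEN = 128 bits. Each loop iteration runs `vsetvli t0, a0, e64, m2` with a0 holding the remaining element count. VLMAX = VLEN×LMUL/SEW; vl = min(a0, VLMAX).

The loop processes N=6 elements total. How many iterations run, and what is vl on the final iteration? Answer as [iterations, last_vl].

[iterations, last_vl] = [2, 2]

VLMAX = (128 × 2) / 64 = 4 lanes
iterations = ceil(6/4) = 2; final-pass vl = 2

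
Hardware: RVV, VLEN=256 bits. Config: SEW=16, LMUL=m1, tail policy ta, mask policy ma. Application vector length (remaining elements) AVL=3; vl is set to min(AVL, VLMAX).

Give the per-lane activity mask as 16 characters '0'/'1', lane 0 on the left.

predicate = 1110000000000000

VLMAX = (256 × 1) / 16 = 16 lanes
AVL=3 ≤ VLMAX=16, so vl = 3
bits (lane 0 leftmost): 1110000000000000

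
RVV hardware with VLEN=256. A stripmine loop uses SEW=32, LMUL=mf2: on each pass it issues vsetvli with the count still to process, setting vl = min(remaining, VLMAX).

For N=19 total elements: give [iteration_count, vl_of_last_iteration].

VLMAX = VLEN×LMUL/SEW = 256×1/2/32 = 4
19 elements at 4/iter → 5 passes, remainder 3 on the last

[iterations, last_vl] = [5, 3]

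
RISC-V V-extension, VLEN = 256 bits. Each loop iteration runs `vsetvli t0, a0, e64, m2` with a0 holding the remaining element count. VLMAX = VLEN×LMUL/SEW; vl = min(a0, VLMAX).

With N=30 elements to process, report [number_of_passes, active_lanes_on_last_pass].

VLMAX = (256 × 2) / 64 = 8 lanes
30 elements at 8/iter → 4 passes, remainder 6 on the last

[iterations, last_vl] = [4, 6]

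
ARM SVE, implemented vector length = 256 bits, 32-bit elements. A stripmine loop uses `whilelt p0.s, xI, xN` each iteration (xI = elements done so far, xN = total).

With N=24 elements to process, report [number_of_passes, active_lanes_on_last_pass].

register lanes = 256/32 = 8
24 elements at 8/iter → 3 passes, remainder 8 on the last

[iterations, last_vl] = [3, 8]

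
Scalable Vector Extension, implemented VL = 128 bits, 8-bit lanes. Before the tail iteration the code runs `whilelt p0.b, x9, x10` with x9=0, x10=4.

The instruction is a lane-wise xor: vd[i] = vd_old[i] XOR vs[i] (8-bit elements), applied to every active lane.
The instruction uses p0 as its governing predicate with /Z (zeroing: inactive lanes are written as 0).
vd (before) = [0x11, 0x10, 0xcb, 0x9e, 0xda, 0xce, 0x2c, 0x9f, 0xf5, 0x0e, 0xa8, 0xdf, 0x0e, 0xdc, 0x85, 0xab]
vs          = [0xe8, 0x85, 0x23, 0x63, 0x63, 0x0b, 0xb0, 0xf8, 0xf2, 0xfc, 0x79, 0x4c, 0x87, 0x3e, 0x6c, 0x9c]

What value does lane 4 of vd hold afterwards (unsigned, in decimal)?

vd[4] = 0

register lanes = 128/8 = 16
p0[j] = (0+j < 4); true for j=0..3 → 4 lanes set
[0] xor(0x11,0xe8) = 0xf9
[1] xor(0x10,0x85) = 0x95
[2] xor(0xcb,0x23) = 0xe8
[3] xor(0x9e,0x63) = 0xfd
[4] tail/zero = 0x00
[5] tail/zero = 0x00
[6] tail/zero = 0x00
[7] tail/zero = 0x00
[8] tail/zero = 0x00
[9] tail/zero = 0x00
[10] tail/zero = 0x00
[11] tail/zero = 0x00
[12] tail/zero = 0x00
[13] tail/zero = 0x00
[14] tail/zero = 0x00
[15] tail/zero = 0x00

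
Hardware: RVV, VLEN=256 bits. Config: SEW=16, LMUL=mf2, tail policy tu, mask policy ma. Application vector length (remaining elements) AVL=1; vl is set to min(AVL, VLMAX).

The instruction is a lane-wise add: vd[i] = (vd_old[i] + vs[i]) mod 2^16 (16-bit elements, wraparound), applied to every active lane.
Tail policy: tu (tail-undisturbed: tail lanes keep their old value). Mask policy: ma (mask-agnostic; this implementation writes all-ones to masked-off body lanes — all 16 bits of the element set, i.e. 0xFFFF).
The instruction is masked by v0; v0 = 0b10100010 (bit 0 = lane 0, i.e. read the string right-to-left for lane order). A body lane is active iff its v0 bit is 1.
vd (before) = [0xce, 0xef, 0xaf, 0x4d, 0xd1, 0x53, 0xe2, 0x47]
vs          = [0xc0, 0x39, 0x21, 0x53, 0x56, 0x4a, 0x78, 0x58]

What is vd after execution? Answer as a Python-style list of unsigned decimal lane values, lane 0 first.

vd = [65535, 239, 175, 77, 209, 83, 226, 71]

VLMAX = VLEN×LMUL/SEW = 256×1/2/16 = 8
vl ← min(1, 8) = 1
lane  0: mask-off/ones ⇒ 0xffff
lane  1: tail/keep ⇒ 0xef
lane  2: tail/keep ⇒ 0xaf
lane  3: tail/keep ⇒ 0x4d
lane  4: tail/keep ⇒ 0xd1
lane  5: tail/keep ⇒ 0x53
lane  6: tail/keep ⇒ 0xe2
lane  7: tail/keep ⇒ 0x47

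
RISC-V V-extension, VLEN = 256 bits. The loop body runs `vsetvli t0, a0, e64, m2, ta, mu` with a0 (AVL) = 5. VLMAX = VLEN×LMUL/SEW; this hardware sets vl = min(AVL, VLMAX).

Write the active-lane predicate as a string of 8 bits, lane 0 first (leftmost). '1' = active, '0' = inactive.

VLMAX = (256 × 2) / 64 = 8 lanes
AVL=5 ≤ VLMAX=8, so vl = 5
bits (lane 0 leftmost): 11111000

predicate = 11111000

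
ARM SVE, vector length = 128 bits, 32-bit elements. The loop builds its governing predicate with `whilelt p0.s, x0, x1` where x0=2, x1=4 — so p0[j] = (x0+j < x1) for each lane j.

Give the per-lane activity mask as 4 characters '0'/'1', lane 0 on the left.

predicate = 1100

register lanes = 128/32 = 4
whilelt: lane j active iff 2+j < 4 → j < 2 → 2 active
bits (lane 0 leftmost): 1100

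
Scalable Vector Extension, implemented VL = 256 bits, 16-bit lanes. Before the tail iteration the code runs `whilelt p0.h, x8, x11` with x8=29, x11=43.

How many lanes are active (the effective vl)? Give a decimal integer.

register lanes = 256/16 = 16
active while 29+j < 43, i.e. j ∈ [0,14) capped at 16 ⇒ 14

vl = 14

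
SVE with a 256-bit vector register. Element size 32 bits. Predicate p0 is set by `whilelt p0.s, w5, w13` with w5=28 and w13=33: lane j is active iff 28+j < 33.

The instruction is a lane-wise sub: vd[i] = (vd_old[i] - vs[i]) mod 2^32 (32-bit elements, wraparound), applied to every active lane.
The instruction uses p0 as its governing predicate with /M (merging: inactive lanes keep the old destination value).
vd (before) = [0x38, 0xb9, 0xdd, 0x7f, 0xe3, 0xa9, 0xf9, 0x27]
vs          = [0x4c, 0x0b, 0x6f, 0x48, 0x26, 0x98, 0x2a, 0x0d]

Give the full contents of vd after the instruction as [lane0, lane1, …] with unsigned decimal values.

vd = [4294967276, 174, 110, 55, 189, 169, 249, 39]

lane count: 256 div 32 = 8
whilelt: lane j active iff 28+j < 33 → j < 5 → 5 active
[0] sub(0x38,0x4c) = 0xffffffec
[1] sub(0xb9,0x0b) = 0xae
[2] sub(0xdd,0x6f) = 0x6e
[3] sub(0x7f,0x48) = 0x37
[4] sub(0xe3,0x26) = 0xbd
[5] tail/keep = 0xa9
[6] tail/keep = 0xf9
[7] tail/keep = 0x27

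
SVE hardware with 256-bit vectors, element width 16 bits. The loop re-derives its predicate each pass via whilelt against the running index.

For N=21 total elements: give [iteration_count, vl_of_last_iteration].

lane count: 256 div 16 = 16
iterations = ceil(21/16) = 2; final-pass vl = 5

[iterations, last_vl] = [2, 5]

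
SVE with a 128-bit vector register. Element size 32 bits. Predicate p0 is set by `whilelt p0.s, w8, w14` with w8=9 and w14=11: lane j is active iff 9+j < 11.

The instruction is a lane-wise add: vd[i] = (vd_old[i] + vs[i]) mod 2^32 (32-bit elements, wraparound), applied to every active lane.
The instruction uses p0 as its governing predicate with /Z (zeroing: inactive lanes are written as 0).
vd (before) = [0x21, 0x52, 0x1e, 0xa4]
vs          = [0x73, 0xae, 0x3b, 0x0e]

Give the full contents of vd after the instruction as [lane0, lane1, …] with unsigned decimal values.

vd = [148, 256, 0, 0]

register lanes = 128/32 = 4
whilelt: lane j active iff 9+j < 11 → j < 2 → 2 active
lane  0: add(0x21,0x73) ⇒ 0x94
lane  1: add(0x52,0xae) ⇒ 0x100
lane  2: tail/zero ⇒ 0x00
lane  3: tail/zero ⇒ 0x00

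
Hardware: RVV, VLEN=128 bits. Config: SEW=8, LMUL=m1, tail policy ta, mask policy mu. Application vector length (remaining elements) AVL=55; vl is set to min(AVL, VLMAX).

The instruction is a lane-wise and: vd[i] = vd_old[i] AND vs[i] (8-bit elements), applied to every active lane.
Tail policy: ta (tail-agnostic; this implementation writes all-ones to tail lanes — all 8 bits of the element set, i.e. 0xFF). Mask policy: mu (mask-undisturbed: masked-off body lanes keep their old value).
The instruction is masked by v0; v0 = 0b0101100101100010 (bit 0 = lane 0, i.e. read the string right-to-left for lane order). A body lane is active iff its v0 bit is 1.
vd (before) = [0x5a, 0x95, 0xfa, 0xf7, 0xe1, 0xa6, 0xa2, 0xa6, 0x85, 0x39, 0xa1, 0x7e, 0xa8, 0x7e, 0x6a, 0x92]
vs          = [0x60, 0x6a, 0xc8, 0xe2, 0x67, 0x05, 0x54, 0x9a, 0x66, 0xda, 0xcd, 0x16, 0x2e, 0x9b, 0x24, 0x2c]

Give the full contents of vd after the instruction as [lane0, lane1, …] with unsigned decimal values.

VLMAX = VLEN×LMUL/SEW = 128×1/8 = 16
vl = min(AVL, VLMAX) = min(55, 16) = 16
[0] mask-off/keep = 0x5a
[1] and(0x95,0x6a) = 0x00
[2] mask-off/keep = 0xfa
[3] mask-off/keep = 0xf7
[4] mask-off/keep = 0xe1
[5] and(0xa6,0x05) = 0x04
[6] and(0xa2,0x54) = 0x00
[7] mask-off/keep = 0xa6
[8] and(0x85,0x66) = 0x04
[9] mask-off/keep = 0x39
[10] mask-off/keep = 0xa1
[11] and(0x7e,0x16) = 0x16
[12] and(0xa8,0x2e) = 0x28
[13] mask-off/keep = 0x7e
[14] and(0x6a,0x24) = 0x20
[15] mask-off/keep = 0x92

vd = [90, 0, 250, 247, 225, 4, 0, 166, 4, 57, 161, 22, 40, 126, 32, 146]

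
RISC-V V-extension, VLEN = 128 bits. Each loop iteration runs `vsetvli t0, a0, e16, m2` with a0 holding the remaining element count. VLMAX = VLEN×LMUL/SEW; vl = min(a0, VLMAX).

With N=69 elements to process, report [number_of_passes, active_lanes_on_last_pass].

VLMAX = (128 × 2) / 16 = 16 lanes
N=69: ⌈69/16⌉ = 5 iters; last vl = 69 − 4×16 = 5

[iterations, last_vl] = [5, 5]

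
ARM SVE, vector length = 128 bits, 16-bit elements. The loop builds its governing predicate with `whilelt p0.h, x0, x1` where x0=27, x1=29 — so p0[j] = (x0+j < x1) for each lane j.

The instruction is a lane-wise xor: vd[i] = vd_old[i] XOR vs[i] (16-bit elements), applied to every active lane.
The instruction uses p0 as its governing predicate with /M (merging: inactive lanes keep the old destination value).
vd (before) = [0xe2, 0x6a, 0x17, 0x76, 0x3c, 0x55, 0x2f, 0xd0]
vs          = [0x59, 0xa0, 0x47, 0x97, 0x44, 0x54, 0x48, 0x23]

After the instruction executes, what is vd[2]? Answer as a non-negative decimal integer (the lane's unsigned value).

lane count: 128 div 16 = 8
p0[j] = (27+j < 29); true for j=0..1 → 2 lanes set
vd[0] xor(0xe2,0x59) -> 0xbb
vd[1] xor(0x6a,0xa0) -> 0xca
vd[2] tail/keep -> 0x17
vd[3] tail/keep -> 0x76
vd[4] tail/keep -> 0x3c
vd[5] tail/keep -> 0x55
vd[6] tail/keep -> 0x2f
vd[7] tail/keep -> 0xd0

vd[2] = 23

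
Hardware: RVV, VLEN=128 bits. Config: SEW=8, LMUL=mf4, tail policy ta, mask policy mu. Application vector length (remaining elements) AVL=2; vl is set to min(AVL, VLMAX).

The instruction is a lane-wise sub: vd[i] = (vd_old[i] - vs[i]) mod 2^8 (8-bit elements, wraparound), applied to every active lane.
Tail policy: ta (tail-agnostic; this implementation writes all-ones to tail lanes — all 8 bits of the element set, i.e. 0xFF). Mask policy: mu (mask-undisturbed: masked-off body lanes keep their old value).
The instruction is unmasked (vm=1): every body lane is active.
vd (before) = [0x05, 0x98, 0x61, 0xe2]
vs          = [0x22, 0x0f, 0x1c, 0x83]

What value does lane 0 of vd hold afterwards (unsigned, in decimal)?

lanes per group: 128·1/4/8 = 4
vl = min(AVL, VLMAX) = min(2, 4) = 2
  i=0: sub(0x05,0x22) → 227
  i=1: sub(0x98,0x0f) → 137
  i=2: tail/ones → 255
  i=3: tail/ones → 255

vd[0] = 227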